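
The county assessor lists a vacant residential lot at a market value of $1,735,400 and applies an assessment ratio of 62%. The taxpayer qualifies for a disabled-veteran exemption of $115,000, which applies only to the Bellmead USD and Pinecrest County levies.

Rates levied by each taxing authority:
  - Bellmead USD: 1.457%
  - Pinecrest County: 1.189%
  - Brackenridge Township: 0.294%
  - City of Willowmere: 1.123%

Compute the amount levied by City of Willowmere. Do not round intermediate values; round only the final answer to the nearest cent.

$12,082.90

Assessed value = $1,735,400 × 0.62 = $1,075,948
City of Willowmere taxable value = $1,075,948 (exemption does not apply)
City of Willowmere levy = $1,075,948 × 0.01123 = $12,082.89604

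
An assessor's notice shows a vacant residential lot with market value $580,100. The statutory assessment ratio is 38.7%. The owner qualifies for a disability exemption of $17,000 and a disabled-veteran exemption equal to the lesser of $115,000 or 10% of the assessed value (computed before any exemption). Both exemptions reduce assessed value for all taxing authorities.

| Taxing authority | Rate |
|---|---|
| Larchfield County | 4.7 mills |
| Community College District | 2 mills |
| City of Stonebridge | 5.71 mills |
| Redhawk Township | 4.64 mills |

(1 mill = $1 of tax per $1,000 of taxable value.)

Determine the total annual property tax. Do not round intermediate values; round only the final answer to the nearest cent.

$3,155.08

Assessed value = $580,100 × 0.387 = $224,498.7
Disabled-veteran exemption = min($115,000, 10% × $224,498.7) = min($115,000, $22,449.87) = $22,449.87 (percentage binds)
Taxable value = $224,498.7 − $17,000 − $22,449.87 = $185,048.83
Larchfield County: $185,048.83 × 0.0047 = $869.729501
Community College District: $185,048.83 × 0.002 = $370.09766
City of Stonebridge: $185,048.83 × 0.00571 = $1,056.6288193
Redhawk Township: $185,048.83 × 0.00464 = $858.6265712
Total = $3,155.0825515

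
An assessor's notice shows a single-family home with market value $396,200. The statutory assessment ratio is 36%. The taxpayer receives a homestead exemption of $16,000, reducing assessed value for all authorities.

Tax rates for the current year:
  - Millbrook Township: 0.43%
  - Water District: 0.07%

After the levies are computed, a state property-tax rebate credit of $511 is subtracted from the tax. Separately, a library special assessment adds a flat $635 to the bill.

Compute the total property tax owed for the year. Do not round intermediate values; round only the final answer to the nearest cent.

$757.16

Assessed value = $396,200 × 0.36 = $142,632
Taxable value = $142,632 − $16,000 = $126,632
Millbrook Township: $126,632 × 0.0043 = $544.5176
Water District: $126,632 × 0.0007 = $88.6424
Levies subtotal = $633.16
After credit = $633.16 − $511 = $122.16
Total = $122.16 + $635 = $757.16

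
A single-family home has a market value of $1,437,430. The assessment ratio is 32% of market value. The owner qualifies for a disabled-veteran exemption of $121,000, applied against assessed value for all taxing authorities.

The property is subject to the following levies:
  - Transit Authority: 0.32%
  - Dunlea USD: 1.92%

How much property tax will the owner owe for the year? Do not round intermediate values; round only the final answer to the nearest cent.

Assessed value = $1,437,430 × 0.32 = $459,977.6
Taxable value = $459,977.6 − $121,000 = $338,977.6
Transit Authority: $338,977.6 × 0.0032 = $1,084.72832
Dunlea USD: $338,977.6 × 0.0192 = $6,508.36992
Total = $1,084.72832 + $6,508.36992 = $7,593.09824

$7,593.10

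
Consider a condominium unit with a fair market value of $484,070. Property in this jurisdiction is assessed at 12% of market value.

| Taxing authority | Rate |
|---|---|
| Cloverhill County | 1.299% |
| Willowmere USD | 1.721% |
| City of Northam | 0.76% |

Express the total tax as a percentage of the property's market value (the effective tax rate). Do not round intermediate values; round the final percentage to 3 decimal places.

0.454%

Assessed value = $484,070 × 0.12 = $58,088.4
Cloverhill County: $58,088.4 × 0.01299 = $754.568316
Willowmere USD: $58,088.4 × 0.01721 = $999.701364
City of Northam: $58,088.4 × 0.0076 = $441.47184
Total tax = $2,195.74152
Effective rate = $2,195.74152 ÷ $484,070 = 0.454% of market value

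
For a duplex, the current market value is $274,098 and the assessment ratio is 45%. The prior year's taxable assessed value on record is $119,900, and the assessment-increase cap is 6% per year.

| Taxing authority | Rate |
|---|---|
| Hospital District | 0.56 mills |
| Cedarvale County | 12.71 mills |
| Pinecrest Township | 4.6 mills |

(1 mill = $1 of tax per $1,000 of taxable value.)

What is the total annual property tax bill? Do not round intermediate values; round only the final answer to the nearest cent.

$2,204.16

Uncapped assessed value = $274,098 × 0.45 = $123,344.1
Cap limit = $119,900 × 1.06 = $127,094
Taxable assessed value = min($123,344.1, $127,094) = $123,344.1 (cap does not bind)
Hospital District: $123,344.1 × 0.00056 = $69.072696
Cedarvale County: $123,344.1 × 0.01271 = $1,567.703511
Pinecrest Township: $123,344.1 × 0.0046 = $567.38286
Total = $2,204.159067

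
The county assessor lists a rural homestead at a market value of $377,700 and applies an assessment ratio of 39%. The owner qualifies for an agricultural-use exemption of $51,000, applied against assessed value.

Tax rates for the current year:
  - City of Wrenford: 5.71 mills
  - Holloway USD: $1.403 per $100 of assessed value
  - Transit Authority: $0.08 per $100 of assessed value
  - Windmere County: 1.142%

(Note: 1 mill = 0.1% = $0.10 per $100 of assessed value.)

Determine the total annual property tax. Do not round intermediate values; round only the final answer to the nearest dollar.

$3,078

Assessed value = $377,700 × 0.39 = $147,303
Taxable value = $147,303 − $51,000 = $96,303
City of Wrenford: $96,303 × 0.00571 = $549.89013
Holloway USD: $96,303 × 0.01403 = $1,351.13109
Transit Authority: $96,303 × 0.0008 = $77.0424
Windmere County: $96,303 × 0.01142 = $1,099.78026
Total = $3,077.84388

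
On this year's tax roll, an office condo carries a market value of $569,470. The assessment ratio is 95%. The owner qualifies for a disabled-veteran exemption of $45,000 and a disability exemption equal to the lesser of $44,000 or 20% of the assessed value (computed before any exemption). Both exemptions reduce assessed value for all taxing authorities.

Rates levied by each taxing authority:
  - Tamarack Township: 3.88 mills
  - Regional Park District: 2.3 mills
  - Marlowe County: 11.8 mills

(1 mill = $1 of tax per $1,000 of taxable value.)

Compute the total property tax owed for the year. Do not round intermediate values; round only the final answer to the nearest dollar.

Assessed value = $569,470 × 0.95 = $540,996.5
Disability exemption = min($44,000, 20% × $540,996.5) = min($44,000, $108,199.3) = $44,000 (dollar cap binds)
Taxable value = $540,996.5 − $45,000 − $44,000 = $451,996.5
Tamarack Township: $451,996.5 × 0.00388 = $1,753.74642
Regional Park District: $451,996.5 × 0.0023 = $1,039.59195
Marlowe County: $451,996.5 × 0.0118 = $5,333.5587
Total = $8,126.89707

$8,127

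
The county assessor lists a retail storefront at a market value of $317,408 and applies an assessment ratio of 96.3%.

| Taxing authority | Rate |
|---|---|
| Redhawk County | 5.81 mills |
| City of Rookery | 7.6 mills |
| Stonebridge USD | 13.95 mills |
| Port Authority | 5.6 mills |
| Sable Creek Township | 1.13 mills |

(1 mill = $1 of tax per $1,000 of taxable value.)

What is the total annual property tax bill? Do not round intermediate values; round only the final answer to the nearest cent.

Assessed value = $317,408 × 0.963 = $305,663.904
Redhawk County: $305,663.904 × 0.00581 = $1,775.90728224
City of Rookery: $305,663.904 × 0.0076 = $2,323.0456704
Stonebridge USD: $305,663.904 × 0.01395 = $4,264.0114608
Port Authority: $305,663.904 × 0.0056 = $1,711.7178624
Sable Creek Township: $305,663.904 × 0.00113 = $345.40021152
Total = $1,775.90728224 + $2,323.0456704 + $4,264.0114608 + $1,711.7178624 + $345.40021152 = $10,420.08248736

$10,420.08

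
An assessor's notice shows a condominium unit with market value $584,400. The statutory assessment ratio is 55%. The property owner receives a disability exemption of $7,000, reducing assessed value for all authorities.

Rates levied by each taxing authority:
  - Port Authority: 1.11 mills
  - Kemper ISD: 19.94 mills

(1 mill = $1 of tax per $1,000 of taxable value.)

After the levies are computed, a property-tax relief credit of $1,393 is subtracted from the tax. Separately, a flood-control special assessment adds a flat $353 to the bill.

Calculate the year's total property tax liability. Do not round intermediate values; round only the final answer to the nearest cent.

$5,578.54

Assessed value = $584,400 × 0.55 = $321,420
Taxable value = $321,420 − $7,000 = $314,420
Port Authority: $314,420 × 0.00111 = $349.0062
Kemper ISD: $314,420 × 0.01994 = $6,269.5348
Levies subtotal = $6,618.541
After credit = $6,618.541 − $1,393 = $5,225.541
Total = $5,225.541 + $353 = $5,578.541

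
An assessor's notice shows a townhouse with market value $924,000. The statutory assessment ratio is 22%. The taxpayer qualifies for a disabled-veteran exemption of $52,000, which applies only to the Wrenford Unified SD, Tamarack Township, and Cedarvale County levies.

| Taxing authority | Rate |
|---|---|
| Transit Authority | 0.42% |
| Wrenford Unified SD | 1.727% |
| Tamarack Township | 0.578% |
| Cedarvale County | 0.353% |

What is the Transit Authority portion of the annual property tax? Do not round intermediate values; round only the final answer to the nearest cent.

Assessed value = $924,000 × 0.22 = $203,280
Transit Authority taxable value = $203,280 (exemption does not apply)
Transit Authority levy = $203,280 × 0.0042 = $853.776

$853.78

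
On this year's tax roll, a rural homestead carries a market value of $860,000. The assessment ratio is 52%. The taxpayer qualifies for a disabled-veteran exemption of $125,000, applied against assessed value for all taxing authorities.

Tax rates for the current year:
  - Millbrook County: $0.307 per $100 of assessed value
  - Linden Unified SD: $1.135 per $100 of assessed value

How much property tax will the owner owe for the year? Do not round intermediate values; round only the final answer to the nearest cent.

Assessed value = $860,000 × 0.52 = $447,200
Taxable value = $447,200 − $125,000 = $322,200
Millbrook County: $322,200 × 0.00307 = $989.154
Linden Unified SD: $322,200 × 0.01135 = $3,656.97
Total = $989.154 + $3,656.97 = $4,646.124

$4,646.12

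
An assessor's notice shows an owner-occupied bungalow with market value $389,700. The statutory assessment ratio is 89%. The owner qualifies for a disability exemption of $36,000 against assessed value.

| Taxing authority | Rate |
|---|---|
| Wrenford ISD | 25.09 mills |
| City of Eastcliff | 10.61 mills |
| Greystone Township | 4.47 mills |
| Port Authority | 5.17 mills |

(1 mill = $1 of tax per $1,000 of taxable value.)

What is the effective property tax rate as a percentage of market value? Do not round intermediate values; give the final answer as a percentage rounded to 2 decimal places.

3.62%

Assessed value = $389,700 × 0.89 = $346,833
Taxable value = $346,833 − $36,000 = $310,833
Wrenford ISD: $310,833 × 0.02509 = $7,798.79997
City of Eastcliff: $310,833 × 0.01061 = $3,297.93813
Greystone Township: $310,833 × 0.00447 = $1,389.42351
Port Authority: $310,833 × 0.00517 = $1,607.00661
Total tax = $14,093.16822
Effective rate = $14,093.16822 ÷ $389,700 = 3.62% of market value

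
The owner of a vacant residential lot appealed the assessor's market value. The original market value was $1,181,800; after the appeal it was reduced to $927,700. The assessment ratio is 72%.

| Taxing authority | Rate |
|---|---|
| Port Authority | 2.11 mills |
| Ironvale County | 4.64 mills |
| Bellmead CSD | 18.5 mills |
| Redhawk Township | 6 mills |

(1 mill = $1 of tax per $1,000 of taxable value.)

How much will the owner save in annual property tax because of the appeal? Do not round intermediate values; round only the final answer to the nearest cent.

$5,717.25

Old assessed value = $1,181,800 × 0.72 = $850,896
New assessed value = $927,700 × 0.72 = $667,944
Combined rate = 0.00211 + 0.00464 + 0.0185 + 0.006 = 0.03125
Old tax = $850,896 × 0.03125 = $26,590.5
New tax = $667,944 × 0.03125 = $20,873.25
Reduction = $26,590.5 − $20,873.25 = $5,717.25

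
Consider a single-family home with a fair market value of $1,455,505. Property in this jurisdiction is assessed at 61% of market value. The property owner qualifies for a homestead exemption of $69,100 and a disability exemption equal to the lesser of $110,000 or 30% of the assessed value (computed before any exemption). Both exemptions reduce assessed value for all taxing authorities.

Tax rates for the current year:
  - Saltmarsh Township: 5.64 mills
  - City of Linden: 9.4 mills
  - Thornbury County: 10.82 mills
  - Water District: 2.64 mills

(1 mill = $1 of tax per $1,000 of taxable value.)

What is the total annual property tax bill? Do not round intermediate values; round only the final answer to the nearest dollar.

Assessed value = $1,455,505 × 0.61 = $887,858.05
Disability exemption = min($110,000, 30% × $887,858.05) = min($110,000, $266,357.415) = $110,000 (dollar cap binds)
Taxable value = $887,858.05 − $69,100 − $110,000 = $708,758.05
Saltmarsh Township: $708,758.05 × 0.00564 = $3,997.395402
City of Linden: $708,758.05 × 0.0094 = $6,662.32567
Thornbury County: $708,758.05 × 0.01082 = $7,668.762101
Water District: $708,758.05 × 0.00264 = $1,871.121252
Total = $20,199.604425

$20,200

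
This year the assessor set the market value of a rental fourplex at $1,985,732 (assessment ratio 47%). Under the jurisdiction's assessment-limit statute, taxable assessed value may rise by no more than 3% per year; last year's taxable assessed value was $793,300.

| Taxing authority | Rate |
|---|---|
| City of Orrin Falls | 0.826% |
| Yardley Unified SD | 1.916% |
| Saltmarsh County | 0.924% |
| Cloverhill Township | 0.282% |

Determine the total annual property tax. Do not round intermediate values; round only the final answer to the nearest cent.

Uncapped assessed value = $1,985,732 × 0.47 = $933,294.04
Cap limit = $793,300 × 1.03 = $817,099
Taxable assessed value = min($933,294.04, $817,099) = $817,099 (cap binds)
City of Orrin Falls: $817,099 × 0.00826 = $6,749.23774
Yardley Unified SD: $817,099 × 0.01916 = $15,655.61684
Saltmarsh County: $817,099 × 0.00924 = $7,549.99476
Cloverhill Township: $817,099 × 0.00282 = $2,304.21918
Total = $32,259.06852

$32,259.07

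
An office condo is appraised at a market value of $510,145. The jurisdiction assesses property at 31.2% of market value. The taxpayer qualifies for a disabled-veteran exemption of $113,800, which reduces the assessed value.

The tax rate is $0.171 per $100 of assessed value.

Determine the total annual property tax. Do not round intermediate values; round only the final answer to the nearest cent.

$77.57

Assessed value = $510,145 × 0.312 = $159,165.24
Taxable value = $159,165.24 − $113,800 = $45,365.24
Tax = $45,365.24 × 0.00171 = $77.5745604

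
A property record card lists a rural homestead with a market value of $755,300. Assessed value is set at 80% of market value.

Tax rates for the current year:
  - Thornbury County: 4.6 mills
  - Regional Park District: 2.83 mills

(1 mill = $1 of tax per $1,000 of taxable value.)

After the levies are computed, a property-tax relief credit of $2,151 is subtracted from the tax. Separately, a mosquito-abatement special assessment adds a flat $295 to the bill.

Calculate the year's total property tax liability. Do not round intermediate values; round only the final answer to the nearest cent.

Assessed value = $755,300 × 0.8 = $604,240
Thornbury County: $604,240 × 0.0046 = $2,779.504
Regional Park District: $604,240 × 0.00283 = $1,709.9992
Levies subtotal = $4,489.5032
After credit = $4,489.5032 − $2,151 = $2,338.5032
Total = $2,338.5032 + $295 = $2,633.5032

$2,633.50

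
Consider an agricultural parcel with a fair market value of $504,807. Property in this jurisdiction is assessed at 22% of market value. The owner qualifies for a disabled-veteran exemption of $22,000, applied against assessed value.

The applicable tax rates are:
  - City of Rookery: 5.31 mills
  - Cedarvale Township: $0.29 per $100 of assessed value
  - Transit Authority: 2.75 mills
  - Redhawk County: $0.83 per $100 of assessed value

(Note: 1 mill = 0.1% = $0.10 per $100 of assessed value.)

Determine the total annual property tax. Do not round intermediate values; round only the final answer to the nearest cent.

$1,715.25

Assessed value = $504,807 × 0.22 = $111,057.54
Taxable value = $111,057.54 − $22,000 = $89,057.54
City of Rookery: $89,057.54 × 0.00531 = $472.8955374
Cedarvale Township: $89,057.54 × 0.0029 = $258.266866
Transit Authority: $89,057.54 × 0.00275 = $244.908235
Redhawk County: $89,057.54 × 0.0083 = $739.177582
Total = $1,715.2482204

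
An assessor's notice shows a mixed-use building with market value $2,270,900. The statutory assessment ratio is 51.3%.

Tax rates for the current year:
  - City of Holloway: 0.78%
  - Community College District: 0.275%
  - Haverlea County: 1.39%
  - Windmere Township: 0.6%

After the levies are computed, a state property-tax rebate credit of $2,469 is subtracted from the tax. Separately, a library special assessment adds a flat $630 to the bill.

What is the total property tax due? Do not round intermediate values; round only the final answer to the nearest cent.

$33,634.39

Assessed value = $2,270,900 × 0.513 = $1,164,971.7
City of Holloway: $1,164,971.7 × 0.0078 = $9,086.77926
Community College District: $1,164,971.7 × 0.00275 = $3,203.672175
Haverlea County: $1,164,971.7 × 0.0139 = $16,193.10663
Windmere Township: $1,164,971.7 × 0.006 = $6,989.8302
Levies subtotal = $35,473.388265
After credit = $35,473.388265 − $2,469 = $33,004.388265
Total = $33,004.388265 + $630 = $33,634.388265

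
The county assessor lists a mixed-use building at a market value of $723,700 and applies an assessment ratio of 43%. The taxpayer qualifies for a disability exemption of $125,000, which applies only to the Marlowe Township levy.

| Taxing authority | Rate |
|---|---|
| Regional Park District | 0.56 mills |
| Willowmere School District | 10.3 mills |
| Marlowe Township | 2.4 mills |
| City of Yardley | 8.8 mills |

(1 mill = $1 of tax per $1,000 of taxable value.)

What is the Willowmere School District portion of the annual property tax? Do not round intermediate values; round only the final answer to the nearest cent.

Assessed value = $723,700 × 0.43 = $311,191
Willowmere School District taxable value = $311,191 (exemption does not apply)
Willowmere School District levy = $311,191 × 0.0103 = $3,205.2673

$3,205.27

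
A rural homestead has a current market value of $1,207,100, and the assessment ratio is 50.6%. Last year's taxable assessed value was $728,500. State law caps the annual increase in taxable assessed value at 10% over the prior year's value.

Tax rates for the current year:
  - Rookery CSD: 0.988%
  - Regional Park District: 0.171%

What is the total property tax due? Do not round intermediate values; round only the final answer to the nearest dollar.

Uncapped assessed value = $1,207,100 × 0.506 = $610,792.6
Cap limit = $728,500 × 1.1 = $801,350
Taxable assessed value = min($610,792.6, $801,350) = $610,792.6 (cap does not bind)
Rookery CSD: $610,792.6 × 0.00988 = $6,034.630888
Regional Park District: $610,792.6 × 0.00171 = $1,044.455346
Total = $7,079.086234

$7,079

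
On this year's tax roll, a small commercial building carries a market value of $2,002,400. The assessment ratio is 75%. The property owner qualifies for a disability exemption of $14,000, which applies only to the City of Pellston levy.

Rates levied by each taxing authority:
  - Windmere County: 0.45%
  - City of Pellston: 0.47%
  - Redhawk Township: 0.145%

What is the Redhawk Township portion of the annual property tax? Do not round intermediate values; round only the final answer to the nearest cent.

Assessed value = $2,002,400 × 0.75 = $1,501,800
Redhawk Township taxable value = $1,501,800 (exemption does not apply)
Redhawk Township levy = $1,501,800 × 0.00145 = $2,177.61

$2,177.61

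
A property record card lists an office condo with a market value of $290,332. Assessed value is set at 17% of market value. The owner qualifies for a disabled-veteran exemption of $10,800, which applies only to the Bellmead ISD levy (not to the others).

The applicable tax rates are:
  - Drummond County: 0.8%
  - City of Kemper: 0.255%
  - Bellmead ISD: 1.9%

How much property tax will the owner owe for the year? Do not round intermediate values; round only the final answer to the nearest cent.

Assessed value = $290,332 × 0.17 = $49,356.44
Drummond County: $49,356.44 × 0.008 = $394.85152
City of Kemper: $49,356.44 × 0.00255 = $125.858922
Bellmead ISD: ($49,356.44 − $10,800) × 0.019 = $38,556.44 × 0.019 = $732.57236
Total = $1,253.282802

$1,253.28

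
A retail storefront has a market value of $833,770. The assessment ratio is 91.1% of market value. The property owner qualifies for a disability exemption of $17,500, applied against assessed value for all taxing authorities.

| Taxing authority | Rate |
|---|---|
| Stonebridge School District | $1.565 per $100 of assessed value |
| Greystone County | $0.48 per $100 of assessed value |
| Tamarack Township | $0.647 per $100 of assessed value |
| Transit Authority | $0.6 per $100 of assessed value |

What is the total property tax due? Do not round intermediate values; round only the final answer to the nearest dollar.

$24,429

Assessed value = $833,770 × 0.911 = $759,564.47
Taxable value = $759,564.47 − $17,500 = $742,064.47
Stonebridge School District: $742,064.47 × 0.01565 = $11,613.3089555
Greystone County: $742,064.47 × 0.0048 = $3,561.909456
Tamarack Township: $742,064.47 × 0.00647 = $4,801.1571209
Transit Authority: $742,064.47 × 0.006 = $4,452.38682
Total = $11,613.3089555 + $3,561.909456 + $4,801.1571209 + $4,452.38682 = $24,428.7623524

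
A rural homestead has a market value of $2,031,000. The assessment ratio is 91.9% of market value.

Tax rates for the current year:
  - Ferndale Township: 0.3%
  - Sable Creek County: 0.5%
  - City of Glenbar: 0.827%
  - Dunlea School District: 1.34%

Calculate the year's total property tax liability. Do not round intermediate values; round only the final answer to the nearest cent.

$55,378.73

Assessed value = $2,031,000 × 0.919 = $1,866,489
Ferndale Township: $1,866,489 × 0.003 = $5,599.467
Sable Creek County: $1,866,489 × 0.005 = $9,332.445
City of Glenbar: $1,866,489 × 0.00827 = $15,435.86403
Dunlea School District: $1,866,489 × 0.0134 = $25,010.9526
Total = $5,599.467 + $9,332.445 + $15,435.86403 + $25,010.9526 = $55,378.72863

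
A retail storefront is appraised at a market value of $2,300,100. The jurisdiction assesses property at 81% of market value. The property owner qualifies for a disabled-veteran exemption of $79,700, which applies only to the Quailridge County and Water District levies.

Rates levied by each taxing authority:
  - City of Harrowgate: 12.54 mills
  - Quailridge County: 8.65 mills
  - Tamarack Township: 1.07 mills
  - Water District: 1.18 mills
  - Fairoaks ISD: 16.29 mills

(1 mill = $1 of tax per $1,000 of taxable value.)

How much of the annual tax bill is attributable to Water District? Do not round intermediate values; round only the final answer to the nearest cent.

Assessed value = $2,300,100 × 0.81 = $1,863,081
Water District taxable value = $1,863,081 − $79,700 = $1,783,381
Water District levy = $1,783,381 × 0.00118 = $2,104.38958

$2,104.39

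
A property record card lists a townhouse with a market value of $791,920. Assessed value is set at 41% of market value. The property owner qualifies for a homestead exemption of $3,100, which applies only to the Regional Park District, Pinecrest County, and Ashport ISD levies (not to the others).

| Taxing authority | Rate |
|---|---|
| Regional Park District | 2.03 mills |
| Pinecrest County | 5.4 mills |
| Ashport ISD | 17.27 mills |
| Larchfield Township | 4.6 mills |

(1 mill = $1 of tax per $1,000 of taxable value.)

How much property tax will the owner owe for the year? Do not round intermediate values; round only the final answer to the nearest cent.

Assessed value = $791,920 × 0.41 = $324,687.2
Regional Park District: ($324,687.2 − $3,100) × 0.00203 = $321,587.2 × 0.00203 = $652.822016
Pinecrest County: ($324,687.2 − $3,100) × 0.0054 = $321,587.2 × 0.0054 = $1,736.57088
Ashport ISD: ($324,687.2 − $3,100) × 0.01727 = $321,587.2 × 0.01727 = $5,553.810944
Larchfield Township: $324,687.2 × 0.0046 = $1,493.56112
Total = $9,436.76496

$9,436.76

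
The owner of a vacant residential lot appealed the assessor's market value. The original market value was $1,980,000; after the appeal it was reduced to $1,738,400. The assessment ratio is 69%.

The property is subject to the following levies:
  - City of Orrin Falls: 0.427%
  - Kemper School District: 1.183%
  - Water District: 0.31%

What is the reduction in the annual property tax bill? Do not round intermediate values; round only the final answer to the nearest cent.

$3,200.72

Old assessed value = $1,980,000 × 0.69 = $1,366,200
New assessed value = $1,738,400 × 0.69 = $1,199,496
Combined rate = 0.00427 + 0.01183 + 0.0031 = 0.0192
Old tax = $1,366,200 × 0.0192 = $26,231.04
New tax = $1,199,496 × 0.0192 = $23,030.3232
Reduction = $26,231.04 − $23,030.3232 = $3,200.7168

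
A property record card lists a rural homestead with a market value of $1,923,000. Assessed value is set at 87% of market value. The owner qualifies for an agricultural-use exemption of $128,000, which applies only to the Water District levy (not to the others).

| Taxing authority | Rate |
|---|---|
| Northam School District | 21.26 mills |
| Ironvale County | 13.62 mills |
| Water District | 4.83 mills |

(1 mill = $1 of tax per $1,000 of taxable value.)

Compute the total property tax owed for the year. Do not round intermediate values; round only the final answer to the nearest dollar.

Assessed value = $1,923,000 × 0.87 = $1,673,010
Northam School District: $1,673,010 × 0.02126 = $35,568.1926
Ironvale County: $1,673,010 × 0.01362 = $22,786.3962
Water District: ($1,673,010 − $128,000) × 0.00483 = $1,545,010 × 0.00483 = $7,462.3983
Total = $65,816.9871

$65,817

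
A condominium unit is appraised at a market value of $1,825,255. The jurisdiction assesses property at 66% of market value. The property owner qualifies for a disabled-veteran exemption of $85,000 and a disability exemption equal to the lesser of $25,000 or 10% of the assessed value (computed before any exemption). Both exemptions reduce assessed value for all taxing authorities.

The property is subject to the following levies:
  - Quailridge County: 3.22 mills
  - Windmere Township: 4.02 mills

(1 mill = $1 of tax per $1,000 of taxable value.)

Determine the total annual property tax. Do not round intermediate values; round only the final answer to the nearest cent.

Assessed value = $1,825,255 × 0.66 = $1,204,668.3
Disability exemption = min($25,000, 10% × $1,204,668.3) = min($25,000, $120,466.83) = $25,000 (dollar cap binds)
Taxable value = $1,204,668.3 − $85,000 − $25,000 = $1,094,668.3
Quailridge County: $1,094,668.3 × 0.00322 = $3,524.831926
Windmere Township: $1,094,668.3 × 0.00402 = $4,400.566566
Total = $7,925.398492

$7,925.40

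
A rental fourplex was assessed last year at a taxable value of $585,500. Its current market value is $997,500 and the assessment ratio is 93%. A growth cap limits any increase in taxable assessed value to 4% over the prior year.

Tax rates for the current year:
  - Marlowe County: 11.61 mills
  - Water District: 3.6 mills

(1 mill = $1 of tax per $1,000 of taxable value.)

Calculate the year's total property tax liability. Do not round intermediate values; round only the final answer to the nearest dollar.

Uncapped assessed value = $997,500 × 0.93 = $927,675
Cap limit = $585,500 × 1.04 = $608,920
Taxable assessed value = min($927,675, $608,920) = $608,920 (cap binds)
Marlowe County: $608,920 × 0.01161 = $7,069.5612
Water District: $608,920 × 0.0036 = $2,192.112
Total = $9,261.6732

$9,262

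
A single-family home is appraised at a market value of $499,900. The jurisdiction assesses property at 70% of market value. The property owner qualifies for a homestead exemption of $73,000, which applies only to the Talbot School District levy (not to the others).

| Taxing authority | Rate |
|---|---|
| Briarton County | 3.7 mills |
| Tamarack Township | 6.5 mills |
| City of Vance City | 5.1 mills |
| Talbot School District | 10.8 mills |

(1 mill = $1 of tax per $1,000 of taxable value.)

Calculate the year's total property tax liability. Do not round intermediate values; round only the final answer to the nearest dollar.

$8,345

Assessed value = $499,900 × 0.7 = $349,930
Briarton County: $349,930 × 0.0037 = $1,294.741
Tamarack Township: $349,930 × 0.0065 = $2,274.545
City of Vance City: $349,930 × 0.0051 = $1,784.643
Talbot School District: ($349,930 − $73,000) × 0.0108 = $276,930 × 0.0108 = $2,990.844
Total = $8,344.773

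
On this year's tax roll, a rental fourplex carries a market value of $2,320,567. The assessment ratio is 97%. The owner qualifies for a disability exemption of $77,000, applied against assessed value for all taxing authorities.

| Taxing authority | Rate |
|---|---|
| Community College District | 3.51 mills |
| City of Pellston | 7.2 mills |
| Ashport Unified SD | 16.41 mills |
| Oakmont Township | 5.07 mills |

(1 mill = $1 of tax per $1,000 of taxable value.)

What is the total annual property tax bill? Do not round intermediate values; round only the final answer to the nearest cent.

Assessed value = $2,320,567 × 0.97 = $2,250,949.99
Taxable value = $2,250,949.99 − $77,000 = $2,173,949.99
Community College District: $2,173,949.99 × 0.00351 = $7,630.5644649
City of Pellston: $2,173,949.99 × 0.0072 = $15,652.439928
Ashport Unified SD: $2,173,949.99 × 0.01641 = $35,674.5193359
Oakmont Township: $2,173,949.99 × 0.00507 = $11,021.9264493
Total = $7,630.5644649 + $15,652.439928 + $35,674.5193359 + $11,021.9264493 = $69,979.4501781

$69,979.45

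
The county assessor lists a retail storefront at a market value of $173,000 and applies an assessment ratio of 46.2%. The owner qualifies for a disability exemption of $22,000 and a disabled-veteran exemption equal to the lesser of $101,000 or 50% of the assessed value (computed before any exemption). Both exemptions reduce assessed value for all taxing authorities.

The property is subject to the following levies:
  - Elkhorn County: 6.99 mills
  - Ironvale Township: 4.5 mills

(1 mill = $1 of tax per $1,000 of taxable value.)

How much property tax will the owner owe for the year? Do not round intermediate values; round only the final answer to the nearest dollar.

Assessed value = $173,000 × 0.462 = $79,926
Disabled-veteran exemption = min($101,000, 50% × $79,926) = min($101,000, $39,963) = $39,963 (percentage binds)
Taxable value = $79,926 − $22,000 − $39,963 = $17,963
Elkhorn County: $17,963 × 0.00699 = $125.56137
Ironvale Township: $17,963 × 0.0045 = $80.8335
Total = $206.39487

$206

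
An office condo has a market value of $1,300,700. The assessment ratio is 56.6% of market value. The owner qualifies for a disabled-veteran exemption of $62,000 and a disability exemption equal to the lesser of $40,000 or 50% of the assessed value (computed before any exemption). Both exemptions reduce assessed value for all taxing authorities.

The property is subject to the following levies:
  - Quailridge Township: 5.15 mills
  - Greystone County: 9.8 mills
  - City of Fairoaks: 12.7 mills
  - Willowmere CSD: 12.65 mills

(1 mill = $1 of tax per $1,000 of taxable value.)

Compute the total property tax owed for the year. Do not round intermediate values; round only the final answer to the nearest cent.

Assessed value = $1,300,700 × 0.566 = $736,196.2
Disability exemption = min($40,000, 50% × $736,196.2) = min($40,000, $368,098.1) = $40,000 (dollar cap binds)
Taxable value = $736,196.2 − $62,000 − $40,000 = $634,196.2
Quailridge Township: $634,196.2 × 0.00515 = $3,266.11043
Greystone County: $634,196.2 × 0.0098 = $6,215.12276
City of Fairoaks: $634,196.2 × 0.0127 = $8,054.29174
Willowmere CSD: $634,196.2 × 0.01265 = $8,022.58193
Total = $25,558.10686

$25,558.11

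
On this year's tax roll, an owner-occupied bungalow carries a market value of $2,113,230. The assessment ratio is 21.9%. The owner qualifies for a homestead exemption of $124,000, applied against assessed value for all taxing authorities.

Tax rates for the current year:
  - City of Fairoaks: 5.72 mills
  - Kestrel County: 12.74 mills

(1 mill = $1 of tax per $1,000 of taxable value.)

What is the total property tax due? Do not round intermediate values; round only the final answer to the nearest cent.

$6,254.20

Assessed value = $2,113,230 × 0.219 = $462,797.37
Taxable value = $462,797.37 − $124,000 = $338,797.37
City of Fairoaks: $338,797.37 × 0.00572 = $1,937.9209564
Kestrel County: $338,797.37 × 0.01274 = $4,316.2784938
Total = $1,937.9209564 + $4,316.2784938 = $6,254.1994502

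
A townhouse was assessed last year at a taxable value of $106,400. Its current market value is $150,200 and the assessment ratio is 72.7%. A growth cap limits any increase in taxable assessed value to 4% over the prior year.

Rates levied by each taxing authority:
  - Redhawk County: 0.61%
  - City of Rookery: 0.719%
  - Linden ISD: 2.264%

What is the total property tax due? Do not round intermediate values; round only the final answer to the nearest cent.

$3,923.39

Uncapped assessed value = $150,200 × 0.727 = $109,195.4
Cap limit = $106,400 × 1.04 = $110,656
Taxable assessed value = min($109,195.4, $110,656) = $109,195.4 (cap does not bind)
Redhawk County: $109,195.4 × 0.0061 = $666.09194
City of Rookery: $109,195.4 × 0.00719 = $785.114926
Linden ISD: $109,195.4 × 0.02264 = $2,472.183856
Total = $3,923.390722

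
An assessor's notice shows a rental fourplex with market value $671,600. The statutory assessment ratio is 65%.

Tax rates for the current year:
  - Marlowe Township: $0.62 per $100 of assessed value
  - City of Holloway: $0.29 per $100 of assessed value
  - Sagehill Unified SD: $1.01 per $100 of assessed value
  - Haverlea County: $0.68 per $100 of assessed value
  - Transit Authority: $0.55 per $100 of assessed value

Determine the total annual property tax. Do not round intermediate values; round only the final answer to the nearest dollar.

Assessed value = $671,600 × 0.65 = $436,540
Marlowe Township: $436,540 × 0.0062 = $2,706.548
City of Holloway: $436,540 × 0.0029 = $1,265.966
Sagehill Unified SD: $436,540 × 0.0101 = $4,409.054
Haverlea County: $436,540 × 0.0068 = $2,968.472
Transit Authority: $436,540 × 0.0055 = $2,400.97
Total = $2,706.548 + $1,265.966 + $4,409.054 + $2,968.472 + $2,400.97 = $13,751.01

$13,751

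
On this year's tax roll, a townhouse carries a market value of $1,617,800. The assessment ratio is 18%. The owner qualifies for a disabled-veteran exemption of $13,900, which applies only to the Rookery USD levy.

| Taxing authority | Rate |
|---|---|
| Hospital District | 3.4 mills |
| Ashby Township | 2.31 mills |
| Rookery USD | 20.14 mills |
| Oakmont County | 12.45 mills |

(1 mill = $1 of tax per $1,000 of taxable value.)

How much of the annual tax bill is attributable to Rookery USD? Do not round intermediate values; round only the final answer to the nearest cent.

$5,584.90

Assessed value = $1,617,800 × 0.18 = $291,204
Rookery USD taxable value = $291,204 − $13,900 = $277,304
Rookery USD levy = $277,304 × 0.02014 = $5,584.90256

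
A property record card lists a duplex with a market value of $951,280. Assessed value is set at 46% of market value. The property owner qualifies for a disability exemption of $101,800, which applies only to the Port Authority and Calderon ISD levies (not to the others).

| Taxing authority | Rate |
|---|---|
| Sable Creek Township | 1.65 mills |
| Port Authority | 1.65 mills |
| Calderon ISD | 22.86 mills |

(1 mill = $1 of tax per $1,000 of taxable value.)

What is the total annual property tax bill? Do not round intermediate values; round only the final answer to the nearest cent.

Assessed value = $951,280 × 0.46 = $437,588.8
Sable Creek Township: $437,588.8 × 0.00165 = $722.02152
Port Authority: ($437,588.8 − $101,800) × 0.00165 = $335,788.8 × 0.00165 = $554.05152
Calderon ISD: ($437,588.8 − $101,800) × 0.02286 = $335,788.8 × 0.02286 = $7,676.131968
Total = $8,952.205008

$8,952.21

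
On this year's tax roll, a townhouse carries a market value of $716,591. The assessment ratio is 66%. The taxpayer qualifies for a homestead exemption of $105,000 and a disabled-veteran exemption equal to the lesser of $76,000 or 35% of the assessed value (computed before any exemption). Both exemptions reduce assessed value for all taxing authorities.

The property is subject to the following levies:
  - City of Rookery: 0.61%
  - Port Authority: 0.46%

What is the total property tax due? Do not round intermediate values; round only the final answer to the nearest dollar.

$3,124

Assessed value = $716,591 × 0.66 = $472,950.06
Disabled-veteran exemption = min($76,000, 35% × $472,950.06) = min($76,000, $165,532.521) = $76,000 (dollar cap binds)
Taxable value = $472,950.06 − $105,000 − $76,000 = $291,950.06
City of Rookery: $291,950.06 × 0.0061 = $1,780.895366
Port Authority: $291,950.06 × 0.0046 = $1,342.970276
Total = $3,123.865642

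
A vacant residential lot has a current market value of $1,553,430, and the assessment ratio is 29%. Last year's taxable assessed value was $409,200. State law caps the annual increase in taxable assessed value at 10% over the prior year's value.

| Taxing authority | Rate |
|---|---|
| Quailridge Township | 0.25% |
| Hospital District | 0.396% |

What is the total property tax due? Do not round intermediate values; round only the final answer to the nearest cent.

Uncapped assessed value = $1,553,430 × 0.29 = $450,494.7
Cap limit = $409,200 × 1.1 = $450,120
Taxable assessed value = min($450,494.7, $450,120) = $450,120 (cap binds)
Quailridge Township: $450,120 × 0.0025 = $1,125.3
Hospital District: $450,120 × 0.00396 = $1,782.4752
Total = $2,907.7752

$2,907.78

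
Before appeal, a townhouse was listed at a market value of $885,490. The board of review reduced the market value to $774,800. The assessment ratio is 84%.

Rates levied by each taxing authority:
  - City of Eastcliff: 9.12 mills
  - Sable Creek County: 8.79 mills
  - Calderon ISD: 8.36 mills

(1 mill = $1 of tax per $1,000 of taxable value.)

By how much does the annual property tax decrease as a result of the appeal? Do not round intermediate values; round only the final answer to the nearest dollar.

$2,443

Old assessed value = $885,490 × 0.84 = $743,811.6
New assessed value = $774,800 × 0.84 = $650,832
Combined rate = 0.00912 + 0.00879 + 0.00836 = 0.02627
Old tax = $743,811.6 × 0.02627 = $19,539.930732
New tax = $650,832 × 0.02627 = $17,097.35664
Reduction = $19,539.930732 − $17,097.35664 = $2,442.574092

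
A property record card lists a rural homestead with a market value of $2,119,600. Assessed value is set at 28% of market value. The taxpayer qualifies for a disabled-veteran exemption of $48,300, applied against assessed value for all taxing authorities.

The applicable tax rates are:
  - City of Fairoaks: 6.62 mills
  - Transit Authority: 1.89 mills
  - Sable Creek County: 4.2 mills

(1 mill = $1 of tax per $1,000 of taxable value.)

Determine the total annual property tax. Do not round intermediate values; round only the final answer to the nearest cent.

Assessed value = $2,119,600 × 0.28 = $593,488
Taxable value = $593,488 − $48,300 = $545,188
City of Fairoaks: $545,188 × 0.00662 = $3,609.14456
Transit Authority: $545,188 × 0.00189 = $1,030.40532
Sable Creek County: $545,188 × 0.0042 = $2,289.7896
Total = $3,609.14456 + $1,030.40532 + $2,289.7896 = $6,929.33948

$6,929.34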